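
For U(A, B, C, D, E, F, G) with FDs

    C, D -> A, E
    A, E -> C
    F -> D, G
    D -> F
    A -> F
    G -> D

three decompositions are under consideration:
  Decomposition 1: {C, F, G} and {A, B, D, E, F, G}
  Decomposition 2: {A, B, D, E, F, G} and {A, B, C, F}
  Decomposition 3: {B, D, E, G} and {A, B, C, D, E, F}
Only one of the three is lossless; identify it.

Decomposition 3

Decomposition 1: common = {F, G}, closure = {D, F, G} → lossy.
Decomposition 2: common = {A, B, F}, closure = {A, B, D, F, G} → lossy.
Decomposition 3: common = {B, D, E}, closure = {B, D, E, F, G} → lossless.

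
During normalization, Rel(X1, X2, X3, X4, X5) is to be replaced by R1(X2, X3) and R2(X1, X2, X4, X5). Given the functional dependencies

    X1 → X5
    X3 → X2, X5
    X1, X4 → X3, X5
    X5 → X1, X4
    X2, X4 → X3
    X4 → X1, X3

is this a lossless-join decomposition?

Common attributes: R1 ∩ R2 = {X2}.
No dependency enlarges {X2}, so (X2)⁺ = {X2}.
The closure contains neither all of R1 = {X2, X3} nor all of R2 = {X1, X2, X4, X5}, so the common attributes are not a superkey of either fragment. The join is lossy.

No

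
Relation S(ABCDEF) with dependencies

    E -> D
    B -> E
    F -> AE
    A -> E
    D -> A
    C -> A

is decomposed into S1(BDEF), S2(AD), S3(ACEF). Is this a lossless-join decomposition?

Chase test. Columns are ABCDEF; row i has aⱼ where attribute j ∈ Si, else bᵢⱼ.
Initial tableau (one row per fragment):
  row 1: b11 a2 b13 a4 a5 a6
  row 2: a1 b22 b23 a4 b25 b26
  row 3: a1 b32 a3 b34 a5 a6
Rows 1 and 3 agree on E; apply E→D and equate their D entries.
Rows 1 and 3 agree on F; apply F→AE and equate their AE entries.
Rows 1 and 2 agree on A; apply A→E and equate their E entries.
No row becomes fully distinguished — the join is lossy.

No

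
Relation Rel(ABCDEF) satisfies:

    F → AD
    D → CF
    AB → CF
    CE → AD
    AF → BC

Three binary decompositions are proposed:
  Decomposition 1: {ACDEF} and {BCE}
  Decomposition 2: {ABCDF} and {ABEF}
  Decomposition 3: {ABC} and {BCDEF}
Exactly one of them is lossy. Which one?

Decomposition 3

Decomposition 1: common = {CE}, closure = {ABCDEF} → lossless.
Decomposition 2: common = {ABF}, closure = {ABCDF} → lossless.
Decomposition 3: common = {BC}, closure = {BC} → lossy.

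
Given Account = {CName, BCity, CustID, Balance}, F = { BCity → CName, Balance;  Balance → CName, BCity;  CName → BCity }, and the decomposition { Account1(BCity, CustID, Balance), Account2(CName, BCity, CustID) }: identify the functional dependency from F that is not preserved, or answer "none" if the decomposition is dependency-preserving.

BCity → CName, Balance: restricted closure across fragments reaches CName, Balance.
Balance → CName, BCity: restricted closure across fragments reaches CName, BCity.
CName → BCity lies within Account2.
Every dependency is enforceable on the fragments, so the decomposition is dependency-preserving.

none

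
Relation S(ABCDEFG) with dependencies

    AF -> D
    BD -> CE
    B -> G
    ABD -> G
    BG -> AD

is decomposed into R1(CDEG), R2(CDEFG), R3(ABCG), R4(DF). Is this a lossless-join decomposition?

Chase test. Columns are ABCDEFG; row i has aⱼ where attribute j ∈ Ri, else bᵢⱼ.
Initial tableau (one row per fragment):
  row 1: b11 b12 a3 a4 a5 b16 a7
  row 2: b21 b22 a3 a4 a5 a6 a7
  row 3: a1 a2 a3 b34 b35 b36 a7
  row 4: b41 b42 b43 a4 b45 a6 b47
No row becomes fully distinguished — the join is lossy.

No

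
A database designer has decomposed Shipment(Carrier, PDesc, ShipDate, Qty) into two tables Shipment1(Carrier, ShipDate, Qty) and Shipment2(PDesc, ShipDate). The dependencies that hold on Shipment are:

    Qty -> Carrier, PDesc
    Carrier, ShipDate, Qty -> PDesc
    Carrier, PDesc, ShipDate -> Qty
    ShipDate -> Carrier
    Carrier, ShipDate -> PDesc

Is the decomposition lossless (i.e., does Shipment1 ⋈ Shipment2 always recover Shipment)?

Yes

Common attributes: Shipment1 ∩ Shipment2 = {ShipDate}.
Closure of {ShipDate}: ShipDate → Carrier applies, adding Carrier; Carrier, ShipDate → PDesc applies, adding PDesc; Carrier, PDesc, ShipDate → Qty applies, adding Qty. So (ShipDate)⁺ = {Carrier, PDesc, ShipDate, Qty}.
This closure contains every attribute of Shipment1, so Shipment1 ∩ Shipment2 → Shipment1. The join is lossless.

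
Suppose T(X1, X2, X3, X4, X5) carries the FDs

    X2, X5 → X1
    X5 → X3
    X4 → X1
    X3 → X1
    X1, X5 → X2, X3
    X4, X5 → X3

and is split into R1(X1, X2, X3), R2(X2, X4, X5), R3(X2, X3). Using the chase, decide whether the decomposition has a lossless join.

Chase test. Columns are X1, X2, X3, X4, X5; row i has aⱼ where attribute j ∈ Ri, else bᵢⱼ.
Initial tableau (one row per fragment):
  row 1: a1 a2 a3 b14 b15
  row 2: b21 a2 b23 a4 a5
  row 3: b31 a2 a3 b34 b35
Rows 1 and 3 agree on X3; apply X3→X1 and equate their X1 entries.
No row becomes fully distinguished — the join is lossy.

No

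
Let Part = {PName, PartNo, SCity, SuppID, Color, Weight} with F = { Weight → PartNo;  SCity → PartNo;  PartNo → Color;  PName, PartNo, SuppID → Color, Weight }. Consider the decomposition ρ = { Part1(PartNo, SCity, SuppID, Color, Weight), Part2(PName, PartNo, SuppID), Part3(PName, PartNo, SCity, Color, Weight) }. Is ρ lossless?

Chase test. Columns are PName, PartNo, SCity, SuppID, Color, Weight; row i has aⱼ where attribute j ∈ Parti, else bᵢⱼ.
Initial tableau (one row per fragment):
  row 1: b11 a2 a3 a4 a5 a6
  row 2: a1 a2 b23 a4 b25 b26
  row 3: a1 a2 a3 b34 a5 a6
Rows 1 and 2 agree on PartNo; apply PartNo→Color and equate their Color entries.
No row becomes fully distinguished — the join is lossy.

No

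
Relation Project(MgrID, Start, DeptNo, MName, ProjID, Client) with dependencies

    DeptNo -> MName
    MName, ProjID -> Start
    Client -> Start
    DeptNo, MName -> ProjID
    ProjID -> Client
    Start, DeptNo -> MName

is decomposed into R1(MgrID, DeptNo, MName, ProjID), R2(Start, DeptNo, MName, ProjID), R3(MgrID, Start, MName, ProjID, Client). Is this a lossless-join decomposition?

Chase test. Columns are MgrID, Start, DeptNo, MName, ProjID, Client; row i has aⱼ where attribute j ∈ Ri, else bᵢⱼ.
Initial tableau (one row per fragment):
  row 1: a1 b12 a3 a4 a5 b16
  row 2: b21 a2 a3 a4 a5 b26
  row 3: a1 a2 b33 a4 a5 a6
Rows 1 and 2 agree on MName, ProjID; apply MName, ProjID→Start and equate their Start entries.
Rows 1 and 2 agree on ProjID; apply ProjID→Client and equate their Client entries.
Rows 1 and 3 agree on ProjID; apply ProjID→Client and equate their Client entries.
Row 1 is now all distinguished symbols — the join is lossless.

Yes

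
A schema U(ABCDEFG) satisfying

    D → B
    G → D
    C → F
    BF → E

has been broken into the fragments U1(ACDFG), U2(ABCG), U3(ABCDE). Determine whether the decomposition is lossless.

Chase test. Columns are ABCDEFG; row i has aⱼ where attribute j ∈ Ui, else bᵢⱼ.
Initial tableau (one row per fragment):
  row 1: a1 b12 a3 a4 b15 a6 a7
  row 2: a1 a2 a3 b24 b25 b26 a7
  row 3: a1 a2 a3 a4 a5 b36 b37
Rows 1 and 3 agree on D; apply D→B and equate their B entries.
Rows 1 and 2 agree on G; apply G→D and equate their D entries.
Rows 1 and 2 agree on C; apply C→F and equate their F entries.
Rows 1 and 3 agree on C; apply C→F and equate their F entries.
Rows 1 and 2 agree on BF; apply BF→E and equate their E entries.
Rows 1 and 3 agree on BF; apply BF→E and equate their E entries.
Row 1 is now all distinguished symbols — the join is lossless.

Yes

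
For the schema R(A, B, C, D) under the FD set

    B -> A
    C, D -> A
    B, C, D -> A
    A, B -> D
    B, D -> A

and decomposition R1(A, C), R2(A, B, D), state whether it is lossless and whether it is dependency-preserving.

Lossless test: (A)⁺ = {A}, which is a superkey of neither fragment — lossy.
Dependency preservation: the restricted closure of {C, D} across the fragments never reaches {A}, so C, D → A cannot be enforced without a join — not preserved.

lossy and not dependency-preserving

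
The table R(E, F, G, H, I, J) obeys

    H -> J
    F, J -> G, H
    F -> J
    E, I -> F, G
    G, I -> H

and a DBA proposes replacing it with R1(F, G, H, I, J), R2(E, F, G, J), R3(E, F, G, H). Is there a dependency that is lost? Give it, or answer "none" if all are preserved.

E, I -> F, G

Check E, I → F, G: no single fragment contains all of {E, F, G, I}, and the restricted closure of {E, I} across the fragments never reaches {F, G}.
H → J is preserved.
F, J → G, H is preserved.
F → J is preserved.
G, I → H is preserved.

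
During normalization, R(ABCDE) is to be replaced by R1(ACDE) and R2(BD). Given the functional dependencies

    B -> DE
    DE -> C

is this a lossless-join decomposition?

No

Common attributes: R1 ∩ R2 = {D}.
No dependency enlarges {D}, so (D)⁺ = {D}.
The closure contains neither all of R1 = {ACDE} nor all of R2 = {BD}, so the common attributes are not a superkey of either fragment. The join is lossy.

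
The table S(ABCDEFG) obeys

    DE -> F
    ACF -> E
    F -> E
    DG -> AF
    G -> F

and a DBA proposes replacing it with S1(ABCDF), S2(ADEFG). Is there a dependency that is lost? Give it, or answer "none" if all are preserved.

none

DE → F lies within S2.
ACF → E: restricted closure across fragments reaches E.
F → E lies within S2.
DG → AF lies within S2.
G → F lies within S2.
Every dependency is enforceable on the fragments, so the decomposition is dependency-preserving.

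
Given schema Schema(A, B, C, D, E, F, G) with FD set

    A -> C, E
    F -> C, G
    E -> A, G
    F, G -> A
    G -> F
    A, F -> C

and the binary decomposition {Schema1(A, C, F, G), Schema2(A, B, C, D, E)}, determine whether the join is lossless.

Common attributes: Schema1 ∩ Schema2 = {A, C}.
Closure of {A, C}: A → C, E applies, adding E; E → A, G applies, adding G; G → F applies, adding F. So (A, C)⁺ = {A, C, E, F, G}.
This closure contains every attribute of Schema1, so Schema1 ∩ Schema2 → Schema1. The join is lossless.

Yes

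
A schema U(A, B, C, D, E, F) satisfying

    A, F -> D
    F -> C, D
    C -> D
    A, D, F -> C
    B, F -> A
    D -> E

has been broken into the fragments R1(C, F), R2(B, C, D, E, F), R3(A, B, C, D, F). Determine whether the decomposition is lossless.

Yes

Chase test. Columns are A, B, C, D, E, F; row i has aⱼ where attribute j ∈ Ri, else bᵢⱼ.
Initial tableau (one row per fragment):
  row 1: b11 b12 a3 b14 b15 a6
  row 2: b21 a2 a3 a4 a5 a6
  row 3: a1 a2 a3 a4 b35 a6
Rows 1 and 2 agree on F; apply F→C, D and equate their C, D entries.
Rows 2 and 3 agree on B, F; apply B, F→A and equate their A entries.
Rows 1 and 2 agree on D; apply D→E and equate their E entries.
Rows 1 and 3 agree on D; apply D→E and equate their E entries.
Row 2 is now all distinguished symbols — the join is lossless.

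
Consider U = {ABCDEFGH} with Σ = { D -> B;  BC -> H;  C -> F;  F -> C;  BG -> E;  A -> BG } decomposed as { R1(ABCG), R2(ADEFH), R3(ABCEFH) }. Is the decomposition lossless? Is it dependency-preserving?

lossless but not dependency-preserving

Lossless test (chase): Rows 1 and 3 agree on BC; apply BC→H and equate their H entries. Rows 1 and 3 agree on C; apply C→F and equate their F entries. Rows 1 and 2 agree on F; apply F→C and equate their C entries. Rows 1 and 2 agree on A; apply A→BG and equate their BG entries. Rows 1 and 3 agree on A; apply A→BG and equate their BG entries. Rows 1 and 2 agree on BG; apply BG→E and equate their E entries. Row 2 is now all distinguished symbols — the join is lossless.
Dependency preservation: the restricted closure of {D} across the fragments never reaches {B}, so D → B cannot be enforced without a join — not preserved.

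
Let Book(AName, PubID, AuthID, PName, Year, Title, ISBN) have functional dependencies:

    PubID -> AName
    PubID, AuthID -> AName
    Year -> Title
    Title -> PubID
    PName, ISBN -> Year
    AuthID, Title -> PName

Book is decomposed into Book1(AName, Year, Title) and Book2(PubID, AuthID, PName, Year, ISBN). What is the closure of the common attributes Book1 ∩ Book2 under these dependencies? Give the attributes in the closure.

AName, PubID, Year, Title

Book1 ∩ Book2 = {Year}.
Year → Title applies, adding Title
Title → PubID applies, adding PubID
PubID → AName applies, adding AName
Closure: {AName, PubID, Year, Title}.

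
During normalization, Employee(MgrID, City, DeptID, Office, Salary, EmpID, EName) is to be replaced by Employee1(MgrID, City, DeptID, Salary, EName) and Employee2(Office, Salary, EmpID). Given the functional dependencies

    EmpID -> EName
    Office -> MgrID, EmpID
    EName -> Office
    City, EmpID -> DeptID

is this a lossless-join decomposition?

Common attributes: Employee1 ∩ Employee2 = {Salary}.
No dependency enlarges {Salary}, so (Salary)⁺ = {Salary}.
The closure contains neither all of Employee1 = {MgrID, City, DeptID, Salary, EName} nor all of Employee2 = {Office, Salary, EmpID}, so the common attributes are not a superkey of either fragment. The join is lossy.

No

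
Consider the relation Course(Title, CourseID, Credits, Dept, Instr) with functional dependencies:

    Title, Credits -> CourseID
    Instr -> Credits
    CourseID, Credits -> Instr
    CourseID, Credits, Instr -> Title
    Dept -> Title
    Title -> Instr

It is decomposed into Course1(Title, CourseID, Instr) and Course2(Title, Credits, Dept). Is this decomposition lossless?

Common attributes: Course1 ∩ Course2 = {Title}.
Closure of {Title}: Title → Instr applies, adding Instr; Instr → Credits applies, adding Credits; Title, Credits → CourseID applies, adding CourseID. So (Title)⁺ = {Title, CourseID, Credits, Instr}.
This closure contains every attribute of Course1, so Course1 ∩ Course2 → Course1. The join is lossless.

Yes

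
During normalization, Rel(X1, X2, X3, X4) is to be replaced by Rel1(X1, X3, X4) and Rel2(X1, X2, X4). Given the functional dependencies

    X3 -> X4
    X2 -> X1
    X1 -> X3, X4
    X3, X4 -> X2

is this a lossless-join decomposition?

Yes

Common attributes: Rel1 ∩ Rel2 = {X1, X4}.
Closure of {X1, X4}: X1 → X3, X4 applies, adding X3; X3, X4 → X2 applies, adding X2. So (X1, X4)⁺ = {X1, X2, X3, X4}.
This closure contains every attribute of Rel1, so Rel1 ∩ Rel2 → Rel1. The join is lossless.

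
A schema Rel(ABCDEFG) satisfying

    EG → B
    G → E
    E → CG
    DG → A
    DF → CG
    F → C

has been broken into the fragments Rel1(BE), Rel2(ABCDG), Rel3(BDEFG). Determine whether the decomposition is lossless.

Chase test. Columns are ABCDEFG; row i has aⱼ where attribute j ∈ Reli, else bᵢⱼ.
Initial tableau (one row per fragment):
  row 1: b11 a2 b13 b14 a5 b16 b17
  row 2: a1 a2 a3 a4 b25 b26 a7
  row 3: b31 a2 b33 a4 a5 a6 a7
Rows 2 and 3 agree on G; apply G→E and equate their E entries.
Rows 1 and 2 agree on E; apply E→CG and equate their CG entries.
Rows 1 and 3 agree on E; apply E→CG and equate their CG entries.
Rows 2 and 3 agree on DG; apply DG→A and equate their A entries.
Row 3 is now all distinguished symbols — the join is lossless.

Yes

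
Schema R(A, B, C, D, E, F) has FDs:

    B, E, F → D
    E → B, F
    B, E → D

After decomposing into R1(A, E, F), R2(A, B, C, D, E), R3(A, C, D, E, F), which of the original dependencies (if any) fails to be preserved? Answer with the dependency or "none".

none

B, E, F → D: restricted closure across fragments reaches D.
E → B, F: restricted closure across fragments reaches B, F.
B, E → D lies within R2.
Every dependency is enforceable on the fragments, so the decomposition is dependency-preserving.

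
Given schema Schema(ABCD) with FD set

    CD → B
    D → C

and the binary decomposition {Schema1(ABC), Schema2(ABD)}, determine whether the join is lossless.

No

Common attributes: Schema1 ∩ Schema2 = {AB}.
No dependency enlarges {AB}, so (AB)⁺ = {AB}.
The closure contains neither all of Schema1 = {ABC} nor all of Schema2 = {ABD}, so the common attributes are not a superkey of either fragment. The join is lossy.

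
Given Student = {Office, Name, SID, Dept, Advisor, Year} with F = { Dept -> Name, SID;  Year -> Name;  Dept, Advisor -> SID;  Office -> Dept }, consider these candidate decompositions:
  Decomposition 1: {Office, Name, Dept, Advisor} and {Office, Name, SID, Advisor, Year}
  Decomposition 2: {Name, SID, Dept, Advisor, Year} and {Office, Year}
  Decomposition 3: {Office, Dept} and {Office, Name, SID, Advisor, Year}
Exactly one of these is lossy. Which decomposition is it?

Decomposition 1: common = {Office, Name, Advisor}, closure = {Office, Name, SID, Dept, Advisor} → lossless.
Decomposition 2: common = {Year}, closure = {Name, Year} → lossy.
Decomposition 3: common = {Office}, closure = {Office, Name, SID, Dept} → lossless.

Decomposition 2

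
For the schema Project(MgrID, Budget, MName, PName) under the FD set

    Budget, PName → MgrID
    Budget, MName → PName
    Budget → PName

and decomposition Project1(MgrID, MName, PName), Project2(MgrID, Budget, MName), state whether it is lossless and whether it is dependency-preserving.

Lossless test: (MgrID, MName)⁺ = {MgrID, MName}, which is a superkey of neither fragment — lossy.
Dependency preservation: the restricted closure of {Budget, MName} across the fragments never reaches {PName}, so Budget, MName → PName cannot be enforced without a join — not preserved.

lossy and not dependency-preserving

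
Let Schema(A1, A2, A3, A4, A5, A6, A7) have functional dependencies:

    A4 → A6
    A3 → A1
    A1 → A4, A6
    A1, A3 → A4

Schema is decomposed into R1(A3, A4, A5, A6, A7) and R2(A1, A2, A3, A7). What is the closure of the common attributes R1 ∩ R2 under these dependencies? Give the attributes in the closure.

R1 ∩ R2 = {A3, A7}.
A3 → A1 applies, adding A1
A1 → A4, A6 applies, adding A4, A6
Closure: {A1, A3, A4, A6, A7}.

A1, A3, A4, A6, A7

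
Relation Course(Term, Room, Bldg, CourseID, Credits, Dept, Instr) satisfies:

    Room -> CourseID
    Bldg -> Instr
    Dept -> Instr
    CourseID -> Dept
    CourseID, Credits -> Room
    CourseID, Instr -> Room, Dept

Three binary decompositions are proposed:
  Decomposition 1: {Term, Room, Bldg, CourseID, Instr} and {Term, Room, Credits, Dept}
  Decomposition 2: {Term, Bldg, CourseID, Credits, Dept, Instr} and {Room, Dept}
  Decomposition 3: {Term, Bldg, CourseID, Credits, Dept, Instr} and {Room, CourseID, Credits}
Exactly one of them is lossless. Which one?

Decomposition 3

Decomposition 1: common = {Term, Room}, closure = {Term, Room, CourseID, Dept, Instr} → lossy.
Decomposition 2: common = {Dept}, closure = {Dept, Instr} → lossy.
Decomposition 3: common = {CourseID, Credits}, closure = {Room, CourseID, Credits, Dept, Instr} → lossless.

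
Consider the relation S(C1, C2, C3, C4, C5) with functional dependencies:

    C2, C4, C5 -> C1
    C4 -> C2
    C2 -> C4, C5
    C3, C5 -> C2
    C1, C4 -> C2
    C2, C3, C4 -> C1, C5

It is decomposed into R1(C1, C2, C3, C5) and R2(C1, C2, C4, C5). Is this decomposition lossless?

Common attributes: R1 ∩ R2 = {C1, C2, C5}.
Closure of {C1, C2, C5}: C2 → C4, C5 applies, adding C4. So (C1, C2, C5)⁺ = {C1, C2, C4, C5}.
This closure contains every attribute of R2, so R1 ∩ R2 → R2. The join is lossless.

Yes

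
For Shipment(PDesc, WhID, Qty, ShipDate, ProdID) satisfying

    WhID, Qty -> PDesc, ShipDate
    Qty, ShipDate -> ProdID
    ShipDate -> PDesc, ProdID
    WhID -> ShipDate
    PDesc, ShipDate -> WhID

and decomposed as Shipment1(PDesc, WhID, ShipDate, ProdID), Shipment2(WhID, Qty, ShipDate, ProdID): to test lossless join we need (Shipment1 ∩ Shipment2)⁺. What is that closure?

PDesc, WhID, ShipDate, ProdID

Shipment1 ∩ Shipment2 = {WhID, ShipDate, ProdID}.
ShipDate → PDesc, ProdID applies, adding PDesc
Closure: {PDesc, WhID, ShipDate, ProdID}.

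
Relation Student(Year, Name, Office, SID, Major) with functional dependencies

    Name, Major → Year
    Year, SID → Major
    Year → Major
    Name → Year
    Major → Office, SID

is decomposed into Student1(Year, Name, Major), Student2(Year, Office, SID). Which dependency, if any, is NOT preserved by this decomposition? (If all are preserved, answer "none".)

Major → Office, SID

Check Major → Office, SID: no single fragment contains all of {Office, SID, Major}, and the restricted closure of {Major} across the fragments never reaches {Office, SID}.
Name, Major → Year is preserved.
Year, SID → Major is preserved.
Year → Major is preserved.
Name → Year is preserved.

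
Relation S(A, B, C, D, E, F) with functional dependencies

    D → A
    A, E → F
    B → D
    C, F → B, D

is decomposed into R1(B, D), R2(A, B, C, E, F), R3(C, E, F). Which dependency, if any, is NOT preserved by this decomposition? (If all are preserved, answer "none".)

Check D → A: no single fragment contains all of {A, D}, and the restricted closure of {D} across the fragments never reaches {A}.
A, E → F is preserved.
B → D is preserved.
C, F → B, D is preserved.

D → A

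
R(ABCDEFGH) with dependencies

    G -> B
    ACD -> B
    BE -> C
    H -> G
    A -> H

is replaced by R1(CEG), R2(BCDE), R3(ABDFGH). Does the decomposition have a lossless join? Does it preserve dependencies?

lossy but dependency-preserving

Lossless test (chase): Rows 1 and 3 agree on G; apply G→B and equate their B entries. No row becomes fully distinguished — the join is lossy.
Dependency preservation: ACD → B is not contained in any single fragment, but the restricted closure of its left-hand side across the fragments still reaches the right-hand side; the remaining FDs each lie inside some fragment. All dependencies are preserved.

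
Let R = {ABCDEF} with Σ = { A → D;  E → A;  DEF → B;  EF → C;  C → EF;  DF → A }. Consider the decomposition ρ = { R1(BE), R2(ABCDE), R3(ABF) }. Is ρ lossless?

Chase test. Columns are ABCDEF; row i has aⱼ where attribute j ∈ Ri, else bᵢⱼ.
Initial tableau (one row per fragment):
  row 1: b11 a2 b13 b14 a5 b16
  row 2: a1 a2 a3 a4 a5 b26
  row 3: a1 a2 b33 b34 b35 a6
Rows 2 and 3 agree on A; apply A→D and equate their D entries.
Rows 1 and 2 agree on E; apply E→A and equate their A entries.
Rows 1 and 2 agree on A; apply A→D and equate their D entries.
No row becomes fully distinguished — the join is lossy.

No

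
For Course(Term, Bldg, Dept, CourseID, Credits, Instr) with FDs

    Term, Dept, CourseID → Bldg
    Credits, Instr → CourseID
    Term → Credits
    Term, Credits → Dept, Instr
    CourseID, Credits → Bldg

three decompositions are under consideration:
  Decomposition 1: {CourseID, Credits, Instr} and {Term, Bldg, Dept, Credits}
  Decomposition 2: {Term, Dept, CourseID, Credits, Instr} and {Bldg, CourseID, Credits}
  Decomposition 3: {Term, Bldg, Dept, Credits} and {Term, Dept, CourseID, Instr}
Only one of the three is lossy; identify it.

Decomposition 1

Decomposition 1: common = {Credits}, closure = {Credits} → lossy.
Decomposition 2: common = {CourseID, Credits}, closure = {Bldg, CourseID, Credits} → lossless.
Decomposition 3: common = {Term, Dept}, closure = {Term, Bldg, Dept, CourseID, Credits, Instr} → lossless.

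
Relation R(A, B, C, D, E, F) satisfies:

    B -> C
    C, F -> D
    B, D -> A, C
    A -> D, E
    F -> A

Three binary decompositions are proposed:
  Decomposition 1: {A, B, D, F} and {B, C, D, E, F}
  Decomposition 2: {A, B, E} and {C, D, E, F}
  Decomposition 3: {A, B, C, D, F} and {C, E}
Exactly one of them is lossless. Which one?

Decomposition 1

Decomposition 1: common = {B, D, F}, closure = {A, B, C, D, E, F} → lossless.
Decomposition 2: common = {E}, closure = {E} → lossy.
Decomposition 3: common = {C}, closure = {C} → lossy.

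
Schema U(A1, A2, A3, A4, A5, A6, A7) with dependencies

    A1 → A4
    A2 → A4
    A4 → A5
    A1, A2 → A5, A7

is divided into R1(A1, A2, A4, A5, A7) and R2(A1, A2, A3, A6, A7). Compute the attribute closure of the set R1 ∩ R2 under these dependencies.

A1, A2, A4, A5, A7

R1 ∩ R2 = {A1, A2, A7}.
A1 → A4 applies, adding A4
A4 → A5 applies, adding A5
Closure: {A1, A2, A4, A5, A7}.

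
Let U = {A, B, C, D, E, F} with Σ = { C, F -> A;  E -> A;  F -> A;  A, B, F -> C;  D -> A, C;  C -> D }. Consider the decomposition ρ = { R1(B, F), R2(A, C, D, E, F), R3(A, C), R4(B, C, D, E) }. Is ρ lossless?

Chase test. Columns are A, B, C, D, E, F; row i has aⱼ where attribute j ∈ Ri, else bᵢⱼ.
Initial tableau (one row per fragment):
  row 1: b11 a2 b13 b14 b15 a6
  row 2: a1 b22 a3 a4 a5 a6
  row 3: a1 b32 a3 b34 b35 b36
  row 4: b41 a2 a3 a4 a5 b46
Rows 2 and 4 agree on E; apply E→A and equate their A entries.
Rows 1 and 2 agree on F; apply F→A and equate their A entries.
Rows 2 and 3 agree on C; apply C→D and equate their D entries.
No row becomes fully distinguished — the join is lossy.

No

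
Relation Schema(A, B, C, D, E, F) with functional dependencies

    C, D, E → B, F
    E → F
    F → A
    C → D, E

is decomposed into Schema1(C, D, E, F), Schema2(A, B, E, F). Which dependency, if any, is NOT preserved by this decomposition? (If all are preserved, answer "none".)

C, D, E → B, F

Check C, D, E → B, F: no single fragment contains all of {B, C, D, E, F}, and the restricted closure of {C, D, E} across the fragments never reaches {B, F}.
E → F is preserved.
F → A is preserved.
C → D, E is preserved.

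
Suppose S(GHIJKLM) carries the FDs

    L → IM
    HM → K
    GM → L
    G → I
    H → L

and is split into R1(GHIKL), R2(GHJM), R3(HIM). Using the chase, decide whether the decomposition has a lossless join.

Chase test. Columns are GHIJKLM; row i has aⱼ where attribute j ∈ Ri, else bᵢⱼ.
Initial tableau (one row per fragment):
  row 1: a1 a2 a3 b14 a5 a6 b17
  row 2: a1 a2 b23 a4 b25 b26 a7
  row 3: b31 a2 a3 b34 b35 b36 a7
Rows 2 and 3 agree on HM; apply HM→K and equate their K entries.
Rows 1 and 2 agree on G; apply G→I and equate their I entries.
Rows 1 and 2 agree on H; apply H→L and equate their L entries.
Rows 1 and 3 agree on H; apply H→L and equate their L entries.
Rows 1 and 2 agree on L; apply L→IM and equate their IM entries.
Rows 1 and 2 agree on HM; apply HM→K and equate their K entries.
Row 2 is now all distinguished symbols — the join is lossless.

Yes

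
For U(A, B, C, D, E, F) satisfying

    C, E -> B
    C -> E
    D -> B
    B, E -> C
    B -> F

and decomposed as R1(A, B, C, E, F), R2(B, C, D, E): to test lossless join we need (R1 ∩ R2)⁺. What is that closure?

B, C, E, F

R1 ∩ R2 = {B, C, E}.
B → F applies, adding F
Closure: {B, C, E, F}.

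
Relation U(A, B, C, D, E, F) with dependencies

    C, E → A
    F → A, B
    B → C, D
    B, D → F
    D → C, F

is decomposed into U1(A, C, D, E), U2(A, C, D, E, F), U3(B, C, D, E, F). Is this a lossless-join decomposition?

Chase test. Columns are A, B, C, D, E, F; row i has aⱼ where attribute j ∈ Ui, else bᵢⱼ.
Initial tableau (one row per fragment):
  row 1: a1 b12 a3 a4 a5 b16
  row 2: a1 b22 a3 a4 a5 a6
  row 3: b31 a2 a3 a4 a5 a6
Rows 1 and 3 agree on C, E; apply C, E→A and equate their A entries.
Rows 2 and 3 agree on F; apply F→A, B and equate their A, B entries.
Rows 1 and 2 agree on D; apply D→C, F and equate their C, F entries.
Rows 1 and 2 agree on F; apply F→A, B and equate their A, B entries.
Row 1 is now all distinguished symbols — the join is lossless.

Yes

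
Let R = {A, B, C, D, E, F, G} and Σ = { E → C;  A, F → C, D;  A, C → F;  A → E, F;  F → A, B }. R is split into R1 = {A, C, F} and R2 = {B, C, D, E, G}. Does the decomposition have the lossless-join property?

No

Common attributes: R1 ∩ R2 = {C}.
No dependency enlarges {C}, so (C)⁺ = {C}.
The closure contains neither all of R1 = {A, C, F} nor all of R2 = {B, C, D, E, G}, so the common attributes are not a superkey of either fragment. The join is lossy.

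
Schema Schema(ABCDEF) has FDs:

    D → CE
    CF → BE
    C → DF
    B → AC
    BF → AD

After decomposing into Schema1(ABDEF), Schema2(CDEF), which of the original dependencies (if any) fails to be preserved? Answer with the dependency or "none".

D → CE lies within Schema2.
CF → BE: restricted closure across fragments reaches BE.
C → DF lies within Schema2.
B → AC: restricted closure across fragments reaches AC.
BF → AD lies within Schema1.
Every dependency is enforceable on the fragments, so the decomposition is dependency-preserving.

none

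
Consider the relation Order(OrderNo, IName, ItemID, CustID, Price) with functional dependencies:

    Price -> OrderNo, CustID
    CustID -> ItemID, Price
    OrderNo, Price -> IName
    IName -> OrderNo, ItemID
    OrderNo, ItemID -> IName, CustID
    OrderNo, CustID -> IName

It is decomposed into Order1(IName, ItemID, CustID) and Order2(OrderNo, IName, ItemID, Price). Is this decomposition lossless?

Common attributes: Order1 ∩ Order2 = {IName, ItemID}.
Closure of {IName, ItemID}: IName → OrderNo, ItemID applies, adding OrderNo; OrderNo, ItemID → IName, CustID applies, adding CustID; CustID → ItemID, Price applies, adding Price. So (IName, ItemID)⁺ = {OrderNo, IName, ItemID, CustID, Price}.
This closure contains every attribute of Order1, so Order1 ∩ Order2 → Order1. The join is lossless.

Yes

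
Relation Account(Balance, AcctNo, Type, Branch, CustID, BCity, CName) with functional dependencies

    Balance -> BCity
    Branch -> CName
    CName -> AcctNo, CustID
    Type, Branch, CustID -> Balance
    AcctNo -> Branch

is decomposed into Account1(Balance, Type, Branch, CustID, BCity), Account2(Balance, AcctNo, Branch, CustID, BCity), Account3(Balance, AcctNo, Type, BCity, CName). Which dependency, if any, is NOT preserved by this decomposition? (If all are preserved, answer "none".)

Balance → BCity lies within Account1.
Branch → CName: restricted closure across fragments reaches CName.
CName → AcctNo, CustID: restricted closure across fragments reaches AcctNo, CustID.
Type, Branch, CustID → Balance lies within Account1.
AcctNo → Branch lies within Account2.
Every dependency is enforceable on the fragments, so the decomposition is dependency-preserving.

none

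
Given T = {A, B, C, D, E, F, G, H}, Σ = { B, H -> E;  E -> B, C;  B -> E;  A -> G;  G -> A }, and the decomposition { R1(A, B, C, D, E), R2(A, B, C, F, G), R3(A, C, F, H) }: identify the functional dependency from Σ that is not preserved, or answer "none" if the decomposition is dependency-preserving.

B, H → E: restricted closure across fragments reaches E.
E → B, C lies within R1.
B → E lies within R1.
A → G lies within R2.
G → A lies within R2.
Every dependency is enforceable on the fragments, so the decomposition is dependency-preserving.

none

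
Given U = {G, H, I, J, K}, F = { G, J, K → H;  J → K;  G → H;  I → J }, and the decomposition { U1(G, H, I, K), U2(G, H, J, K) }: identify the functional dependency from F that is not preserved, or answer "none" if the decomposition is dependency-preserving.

I → J

Check I → J: no single fragment contains all of {I, J}, and the restricted closure of {I} across the fragments never reaches {J}.
G, J, K → H is preserved.
J → K is preserved.
G → H is preserved.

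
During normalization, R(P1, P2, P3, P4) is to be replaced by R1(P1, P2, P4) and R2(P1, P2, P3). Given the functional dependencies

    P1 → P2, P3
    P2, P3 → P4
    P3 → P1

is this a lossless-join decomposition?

Common attributes: R1 ∩ R2 = {P1, P2}.
Closure of {P1, P2}: P1 → P2, P3 applies, adding P3; P2, P3 → P4 applies, adding P4. So (P1, P2)⁺ = {P1, P2, P3, P4}.
This closure contains every attribute of R1, so R1 ∩ R2 → R1. The join is lossless.

Yes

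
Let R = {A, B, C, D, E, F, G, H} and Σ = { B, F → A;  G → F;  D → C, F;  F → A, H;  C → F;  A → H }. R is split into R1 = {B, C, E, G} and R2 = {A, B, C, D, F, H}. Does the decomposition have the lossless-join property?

Common attributes: R1 ∩ R2 = {B, C}.
Closure of {B, C}: C → F applies, adding F; B, F → A applies, adding A; F → A, H applies, adding H. So (B, C)⁺ = {A, B, C, F, H}.
The closure contains neither all of R1 = {B, C, E, G} nor all of R2 = {A, B, C, D, F, H}, so the common attributes are not a superkey of either fragment. The join is lossy.

No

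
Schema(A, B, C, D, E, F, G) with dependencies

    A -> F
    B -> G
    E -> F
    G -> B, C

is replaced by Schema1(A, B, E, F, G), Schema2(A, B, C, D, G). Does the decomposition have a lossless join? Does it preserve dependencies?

lossy but dependency-preserving

Lossless test: (A, B, G)⁺ = {A, B, C, F, G}, which is a superkey of neither fragment — lossy.
Dependency preservation: every FD's attributes lie within a single fragment, so each can be enforced locally — preserved.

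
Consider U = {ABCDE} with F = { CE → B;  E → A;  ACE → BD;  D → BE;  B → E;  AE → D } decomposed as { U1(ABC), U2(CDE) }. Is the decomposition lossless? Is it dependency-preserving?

lossy and not dependency-preserving

Lossless test: (C)⁺ = {C}, which is a superkey of neither fragment — lossy.
Dependency preservation: the restricted closure of {CE} across the fragments never reaches {B}, so CE → B cannot be enforced without a join — not preserved.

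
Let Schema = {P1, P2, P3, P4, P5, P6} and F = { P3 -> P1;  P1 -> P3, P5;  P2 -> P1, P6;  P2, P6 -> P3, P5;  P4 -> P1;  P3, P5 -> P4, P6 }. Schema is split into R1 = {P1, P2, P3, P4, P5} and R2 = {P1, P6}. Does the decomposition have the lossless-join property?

Yes

Common attributes: R1 ∩ R2 = {P1}.
Closure of {P1}: P1 → P3, P5 applies, adding P3, P5; P3, P5 → P4, P6 applies, adding P4, P6. So (P1)⁺ = {P1, P3, P4, P5, P6}.
This closure contains every attribute of R2, so R1 ∩ R2 → R2. The join is lossless.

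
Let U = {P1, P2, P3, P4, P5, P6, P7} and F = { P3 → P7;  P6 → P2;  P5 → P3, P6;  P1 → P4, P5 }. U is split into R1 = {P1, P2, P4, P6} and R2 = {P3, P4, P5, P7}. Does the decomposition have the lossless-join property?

No

Common attributes: R1 ∩ R2 = {P4}.
No dependency enlarges {P4}, so (P4)⁺ = {P4}.
The closure contains neither all of R1 = {P1, P2, P4, P6} nor all of R2 = {P3, P4, P5, P7}, so the common attributes are not a superkey of either fragment. The join is lossy.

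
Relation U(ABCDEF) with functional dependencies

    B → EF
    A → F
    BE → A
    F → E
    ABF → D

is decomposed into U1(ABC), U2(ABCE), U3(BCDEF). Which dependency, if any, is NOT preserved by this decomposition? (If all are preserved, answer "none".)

Check A → F: no single fragment contains all of {AF}, and the restricted closure of {A} across the fragments never reaches {F}.
B → EF is preserved.
BE → A is preserved.
F → E is preserved.
ABF → D is preserved.

A → F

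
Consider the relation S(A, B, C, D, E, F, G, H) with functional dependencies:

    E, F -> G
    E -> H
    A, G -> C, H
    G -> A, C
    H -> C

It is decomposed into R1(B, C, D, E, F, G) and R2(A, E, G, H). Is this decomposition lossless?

Common attributes: R1 ∩ R2 = {E, G}.
Closure of {E, G}: E → H applies, adding H; G → A, C applies, adding A, C. So (E, G)⁺ = {A, C, E, G, H}.
This closure contains every attribute of R2, so R1 ∩ R2 → R2. The join is lossless.

Yes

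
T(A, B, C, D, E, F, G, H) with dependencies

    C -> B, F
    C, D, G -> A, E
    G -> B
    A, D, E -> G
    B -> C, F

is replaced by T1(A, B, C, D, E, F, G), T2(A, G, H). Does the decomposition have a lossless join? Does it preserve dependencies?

lossy but dependency-preserving

Lossless test: (A, G)⁺ = {A, B, C, F, G}, which is a superkey of neither fragment — lossy.
Dependency preservation: every FD's attributes lie within a single fragment, so each can be enforced locally — preserved.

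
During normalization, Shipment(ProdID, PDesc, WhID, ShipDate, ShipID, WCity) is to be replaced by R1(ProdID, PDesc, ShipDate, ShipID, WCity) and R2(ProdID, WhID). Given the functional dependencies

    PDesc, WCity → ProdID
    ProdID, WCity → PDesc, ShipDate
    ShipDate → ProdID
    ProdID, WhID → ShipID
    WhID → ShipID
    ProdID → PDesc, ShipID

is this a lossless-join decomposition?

No

Common attributes: R1 ∩ R2 = {ProdID}.
Closure of {ProdID}: ProdID → PDesc, ShipID applies, adding PDesc, ShipID. So (ProdID)⁺ = {ProdID, PDesc, ShipID}.
The closure contains neither all of R1 = {ProdID, PDesc, ShipDate, ShipID, WCity} nor all of R2 = {ProdID, WhID}, so the common attributes are not a superkey of either fragment. The join is lossy.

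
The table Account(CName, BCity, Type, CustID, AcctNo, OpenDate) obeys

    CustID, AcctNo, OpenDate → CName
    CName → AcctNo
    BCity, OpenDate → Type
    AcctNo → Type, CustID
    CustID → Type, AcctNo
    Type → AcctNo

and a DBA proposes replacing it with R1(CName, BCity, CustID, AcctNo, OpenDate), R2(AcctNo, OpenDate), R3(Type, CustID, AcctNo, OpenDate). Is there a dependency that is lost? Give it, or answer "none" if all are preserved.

CustID, AcctNo, OpenDate → CName lies within R1.
CName → AcctNo lies within R1.
BCity, OpenDate → Type: restricted closure across fragments reaches Type.
AcctNo → Type, CustID lies within R3.
CustID → Type, AcctNo lies within R3.
Type → AcctNo lies within R3.
Every dependency is enforceable on the fragments, so the decomposition is dependency-preserving.

none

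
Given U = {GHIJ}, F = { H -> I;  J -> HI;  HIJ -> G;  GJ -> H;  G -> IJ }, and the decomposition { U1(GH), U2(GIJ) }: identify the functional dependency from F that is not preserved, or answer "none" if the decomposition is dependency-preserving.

H -> I

Check H → I: no single fragment contains all of {HI}, and the restricted closure of {H} across the fragments never reaches {I}.
J → HI is preserved.
HIJ → G is preserved.
GJ → H is preserved.
G → IJ is preserved.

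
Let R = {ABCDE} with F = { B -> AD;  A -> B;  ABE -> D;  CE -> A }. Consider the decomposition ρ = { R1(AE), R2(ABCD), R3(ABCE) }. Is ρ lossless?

Yes

Chase test. Columns are ABCDE; row i has aⱼ where attribute j ∈ Ri, else bᵢⱼ.
Initial tableau (one row per fragment):
  row 1: a1 b12 b13 b14 a5
  row 2: a1 a2 a3 a4 b25
  row 3: a1 a2 a3 b34 a5
Rows 2 and 3 agree on B; apply B→AD and equate their AD entries.
Rows 1 and 2 agree on A; apply A→B and equate their B entries.
Rows 1 and 3 agree on ABE; apply ABE→D and equate their D entries.
Row 3 is now all distinguished symbols — the join is lossless.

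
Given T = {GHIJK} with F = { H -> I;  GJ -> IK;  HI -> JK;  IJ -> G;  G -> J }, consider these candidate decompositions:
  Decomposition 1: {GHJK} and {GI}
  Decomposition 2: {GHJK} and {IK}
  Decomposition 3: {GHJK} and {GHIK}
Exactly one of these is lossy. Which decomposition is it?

Decomposition 2

Decomposition 1: common = {G}, closure = {GIJK} → lossless.
Decomposition 2: common = {K}, closure = {K} → lossy.
Decomposition 3: common = {GHK}, closure = {GHIJK} → lossless.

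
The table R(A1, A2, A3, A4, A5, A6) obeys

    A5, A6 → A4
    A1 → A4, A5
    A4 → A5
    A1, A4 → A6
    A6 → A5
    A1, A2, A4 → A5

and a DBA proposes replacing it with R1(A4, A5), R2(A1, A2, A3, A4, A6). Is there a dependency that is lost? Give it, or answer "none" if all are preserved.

none

A5, A6 → A4: restricted closure across fragments reaches A4.
A1 → A4, A5: restricted closure across fragments reaches A4, A5.
A4 → A5 lies within R1.
A1, A4 → A6 lies within R2.
A6 → A5: restricted closure across fragments reaches A5.
A1, A2, A4 → A5: restricted closure across fragments reaches A5.
Every dependency is enforceable on the fragments, so the decomposition is dependency-preserving.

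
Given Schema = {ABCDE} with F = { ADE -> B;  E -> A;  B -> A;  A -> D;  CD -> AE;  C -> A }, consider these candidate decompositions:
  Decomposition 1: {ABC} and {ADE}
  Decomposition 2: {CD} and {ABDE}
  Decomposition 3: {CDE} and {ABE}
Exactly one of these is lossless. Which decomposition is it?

Decomposition 1: common = {A}, closure = {AD} → lossy.
Decomposition 2: common = {D}, closure = {D} → lossy.
Decomposition 3: common = {E}, closure = {ABDE} → lossless.

Decomposition 3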